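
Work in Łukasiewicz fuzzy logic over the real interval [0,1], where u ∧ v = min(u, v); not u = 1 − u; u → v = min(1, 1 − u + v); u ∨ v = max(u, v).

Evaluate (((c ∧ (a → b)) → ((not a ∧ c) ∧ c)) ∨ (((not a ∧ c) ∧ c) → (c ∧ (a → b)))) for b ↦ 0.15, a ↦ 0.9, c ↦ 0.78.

(a → b): min(1, 1 − 0.9 + 0.15) = 0.25
(c ∧ (a → b)) = min(0.78, 0.25) = 0.25
not a: Łukasiewicz ¬ gives 1 − 0.9 = 0.1
(not a ∧ c) = min(0.1, 0.78) = 0.1
((not a ∧ c) ∧ c) = min(0.1, 0.78) = 0.1
((c ∧ (a → b)) → ((not a ∧ c) ∧ c)): min(1, 1 − 0.25 + 0.1) = 0.85
not a: Łukasiewicz ¬ gives 1 − 0.9 = 0.1
(not a ∧ c) = min(0.1, 0.78) = 0.1
((not a ∧ c) ∧ c) = min(0.1, 0.78) = 0.1
(a → b): min(1, 1 − 0.9 + 0.15) = 0.25
(c ∧ (a → b)) = min(0.78, 0.25) = 0.25
(((not a ∧ c) ∧ c) → (c ∧ (a → b))): min(1, 1 − 0.1 + 0.25) = 1
(((c ∧ (a → b)) → ((not a ∧ c) ∧ c)) ∨ (((not a ∧ c) ∧ c) → (c ∧ (a → b)))) = max(0.85, 1) = 1

1.00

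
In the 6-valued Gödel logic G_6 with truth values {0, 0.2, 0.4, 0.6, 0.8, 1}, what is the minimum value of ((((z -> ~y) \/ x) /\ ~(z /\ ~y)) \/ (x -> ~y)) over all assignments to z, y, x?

0.20

The minimum is attained at z = 0.2, y = 0.2, x = 0.2:
  ~y: Gödel ¬ of 0.2 = 0 (operand ≠ 0)
  (z -> ~y): 0.2 > 0, so result = 0
  ((z -> ~y) \/ x) = max(0, 0.2) = 0.2
  ~y: Gödel ¬ of 0.2 = 0 (operand ≠ 0)
  (z /\ ~y) = min(0.2, 0) = 0
  ~(z /\ ~y): Gödel ¬ of 0 = 1 (operand is 0)
  (((z -> ~y) \/ x) /\ ~(z /\ ~y)) = min(0.2, 1) = 0.2
  ~y: Gödel ¬ of 0.2 = 0 (operand ≠ 0)
  (x -> ~y): 0.2 > 0, so result = 0
  ((((z -> ~y) \/ x) /\ ~(z /\ ~y)) \/ (x -> ~y)) = max(0.2, 0) = 0.2
Checking all 216 assignments confirms none give a value below 0.20.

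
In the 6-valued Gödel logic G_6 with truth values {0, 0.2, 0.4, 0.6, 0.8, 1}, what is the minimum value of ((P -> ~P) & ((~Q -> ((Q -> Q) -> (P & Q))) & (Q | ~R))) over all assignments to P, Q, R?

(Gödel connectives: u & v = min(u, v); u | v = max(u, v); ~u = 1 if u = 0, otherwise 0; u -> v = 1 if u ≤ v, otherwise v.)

The minimum is attained at P = 0, Q = 0, R = 0:
  ~P: Gödel ¬ of 0 = 1 (operand is 0)
  (P -> ~P): 0 ≤ 1, so result = 1
  ~Q: Gödel ¬ of 0 = 1 (operand is 0)
  (Q -> Q): 0 ≤ 0, so result = 1
  (P & Q) = min(0, 0) = 0
  ((Q -> Q) -> (P & Q)): 1 > 0, so result = 0
  (~Q -> ((Q -> Q) -> (P & Q))): 1 > 0, so result = 0
  ~R: Gödel ¬ of 0 = 1 (operand is 0)
  (Q | ~R) = max(0, 1) = 1
  ((~Q -> ((Q -> Q) -> (P & Q))) & (Q | ~R)) = min(0, 1) = 0
  ((P -> ~P) & ((~Q -> ((Q -> Q) -> (P & Q))) & (Q | ~R))) = min(1, 0) = 0
Checking all 216 assignments confirms none give a value below 0.00.

0.00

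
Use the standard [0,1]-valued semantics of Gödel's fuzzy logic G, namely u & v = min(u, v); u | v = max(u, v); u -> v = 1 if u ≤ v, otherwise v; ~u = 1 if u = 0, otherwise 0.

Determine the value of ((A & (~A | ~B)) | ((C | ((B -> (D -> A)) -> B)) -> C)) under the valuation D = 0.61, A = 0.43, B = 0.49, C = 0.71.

~A: Gödel ¬ of 0.43 = 0 (operand ≠ 0)
~B: Gödel ¬ of 0.49 = 0 (operand ≠ 0)
(~A | ~B) = max(0, 0) = 0
(A & (~A | ~B)) = min(0.43, 0) = 0
(D -> A): 0.61 > 0.43, so result = 0.43
(B -> (D -> A)): 0.49 > 0.43, so result = 0.43
((B -> (D -> A)) -> B): 0.43 ≤ 0.49, so result = 1
(C | ((B -> (D -> A)) -> B)) = max(0.71, 1) = 1
((C | ((B -> (D -> A)) -> B)) -> C): 1 > 0.71, so result = 0.71
((A & (~A | ~B)) | ((C | ((B -> (D -> A)) -> B)) -> C)) = max(0, 0.71) = 0.71

0.71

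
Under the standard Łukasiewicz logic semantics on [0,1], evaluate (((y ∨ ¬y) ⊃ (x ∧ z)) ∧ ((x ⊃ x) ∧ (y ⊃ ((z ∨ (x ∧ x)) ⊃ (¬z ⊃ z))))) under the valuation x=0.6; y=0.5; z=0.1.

0.60

¬y: Łukasiewicz ¬ gives 1 − 0.5 = 0.5
(y ∨ ¬y) = max(0.5, 0.5) = 0.5
(x ∧ z) = min(0.6, 0.1) = 0.1
((y ∨ ¬y) ⊃ (x ∧ z)): min(1, 1 − 0.5 + 0.1) = 0.6
(x ⊃ x): min(1, 1 − 0.6 + 0.6) = 1
(x ∧ x) = min(0.6, 0.6) = 0.6
(z ∨ (x ∧ x)) = max(0.1, 0.6) = 0.6
¬z: Łukasiewicz ¬ gives 1 − 0.1 = 0.9
(¬z ⊃ z): min(1, 1 − 0.9 + 0.1) = 0.2
((z ∨ (x ∧ x)) ⊃ (¬z ⊃ z)): min(1, 1 − 0.6 + 0.2) = 0.6
(y ⊃ ((z ∨ (x ∧ x)) ⊃ (¬z ⊃ z))): min(1, 1 − 0.5 + 0.6) = 1
((x ⊃ x) ∧ (y ⊃ ((z ∨ (x ∧ x)) ⊃ (¬z ⊃ z)))) = min(1, 1) = 1
(((y ∨ ¬y) ⊃ (x ∧ z)) ∧ ((x ⊃ x) ∧ (y ⊃ ((z ∨ (x ∧ x)) ⊃ (¬z ⊃ z))))) = min(0.6, 1) = 0.6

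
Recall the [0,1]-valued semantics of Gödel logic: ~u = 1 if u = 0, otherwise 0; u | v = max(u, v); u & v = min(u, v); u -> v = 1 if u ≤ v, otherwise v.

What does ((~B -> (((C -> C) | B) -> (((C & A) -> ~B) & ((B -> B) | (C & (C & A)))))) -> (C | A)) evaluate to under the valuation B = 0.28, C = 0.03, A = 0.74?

~B: Gödel ¬ of 0.28 = 0 (operand ≠ 0)
(C -> C): 0.03 ≤ 0.03, so result = 1
((C -> C) | B) = max(1, 0.28) = 1
(C & A) = min(0.03, 0.74) = 0.03
~B: Gödel ¬ of 0.28 = 0 (operand ≠ 0)
((C & A) -> ~B): 0.03 > 0, so result = 0
(B -> B): 0.28 ≤ 0.28, so result = 1
(C & A) = min(0.03, 0.74) = 0.03
(C & (C & A)) = min(0.03, 0.03) = 0.03
((B -> B) | (C & (C & A))) = max(1, 0.03) = 1
(((C & A) -> ~B) & ((B -> B) | (C & (C & A)))) = min(0, 1) = 0
(((C -> C) | B) -> (((C & A) -> ~B) & ((B -> B) | (C & (C & A))))): 1 > 0, so result = 0
(~B -> (((C -> C) | B) -> (((C & A) -> ~B) & ((B -> B) | (C & (C & A)))))): 0 ≤ 0, so result = 1
(C | A) = max(0.03, 0.74) = 0.74
((~B -> (((C -> C) | B) -> (((C & A) -> ~B) & ((B -> B) | (C & (C & A)))))) -> (C | A)): 1 > 0.74, so result = 0.74

0.74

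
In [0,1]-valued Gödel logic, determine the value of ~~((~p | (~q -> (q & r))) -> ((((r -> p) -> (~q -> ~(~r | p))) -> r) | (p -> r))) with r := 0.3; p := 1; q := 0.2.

~p: Gödel ¬ of 1 = 0 (operand ≠ 0)
~q: Gödel ¬ of 0.2 = 0 (operand ≠ 0)
(q & r) = min(0.2, 0.3) = 0.2
(~q -> (q & r)): 0 ≤ 0.2, so result = 1
(~p | (~q -> (q & r))) = max(0, 1) = 1
(r -> p): 0.3 ≤ 1, so result = 1
~q: Gödel ¬ of 0.2 = 0 (operand ≠ 0)
~r: Gödel ¬ of 0.3 = 0 (operand ≠ 0)
(~r | p) = max(0, 1) = 1
~(~r | p): Gödel ¬ of 1 = 0 (operand ≠ 0)
(~q -> ~(~r | p)): 0 ≤ 0, so result = 1
((r -> p) -> (~q -> ~(~r | p))): 1 ≤ 1, so result = 1
(((r -> p) -> (~q -> ~(~r | p))) -> r): 1 > 0.3, so result = 0.3
(p -> r): 1 > 0.3, so result = 0.3
((((r -> p) -> (~q -> ~(~r | p))) -> r) | (p -> r)) = max(0.3, 0.3) = 0.3
((~p | (~q -> (q & r))) -> ((((r -> p) -> (~q -> ~(~r | p))) -> r) | (p -> r))): 1 > 0.3, so result = 0.3
~((~p | (~q -> (q & r))) -> ((((r -> p) -> (~q -> ~(~r | p))) -> r) | (p -> r))): Gödel ¬ of 0.3 = 0 (operand ≠ 0)
~~((~p | (~q -> (q & r))) -> ((((r -> p) -> (~q -> ~(~r | p))) -> r) | (p -> r))): Gödel ¬ of 0 = 1 (operand is 0)

1.00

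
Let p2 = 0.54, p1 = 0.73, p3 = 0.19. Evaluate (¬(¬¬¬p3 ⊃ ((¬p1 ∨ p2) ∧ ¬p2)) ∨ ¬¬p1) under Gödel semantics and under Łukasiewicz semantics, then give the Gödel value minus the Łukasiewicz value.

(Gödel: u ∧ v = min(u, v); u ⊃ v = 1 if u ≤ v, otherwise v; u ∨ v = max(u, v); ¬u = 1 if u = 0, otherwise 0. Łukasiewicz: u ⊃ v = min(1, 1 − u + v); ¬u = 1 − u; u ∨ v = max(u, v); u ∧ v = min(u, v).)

Gödel evaluation:
  ¬p3: Gödel ¬ of 0.19 = 0 (operand ≠ 0)
  ¬¬p3: Gödel ¬ of 0 = 1 (operand is 0)
  ¬¬¬p3: Gödel ¬ of 1 = 0 (operand ≠ 0)
  ¬p1: Gödel ¬ of 0.73 = 0 (operand ≠ 0)
  (¬p1 ∨ p2) = max(0, 0.54) = 0.54
  ¬p2: Gödel ¬ of 0.54 = 0 (operand ≠ 0)
  ((¬p1 ∨ p2) ∧ ¬p2) = min(0.54, 0) = 0
  (¬¬¬p3 ⊃ ((¬p1 ∨ p2) ∧ ¬p2)): 0 ≤ 0, so result = 1
  ¬(¬¬¬p3 ⊃ ((¬p1 ∨ p2) ∧ ¬p2)): Gödel ¬ of 1 = 0 (operand ≠ 0)
  ¬p1: Gödel ¬ of 0.73 = 0 (operand ≠ 0)
  ¬¬p1: Gödel ¬ of 0 = 1 (operand is 0)
  (¬(¬¬¬p3 ⊃ ((¬p1 ∨ p2) ∧ ¬p2)) ∨ ¬¬p1) = max(0, 1) = 1
  Gödel value = 1
Łukasiewicz evaluation:
  ¬p3: Łukasiewicz ¬ gives 1 − 0.19 = 0.81
  ¬¬p3: Łukasiewicz ¬ gives 1 − 0.81 = 0.19
  ¬¬¬p3: Łukasiewicz ¬ gives 1 − 0.19 = 0.81
  ¬p1: Łukasiewicz ¬ gives 1 − 0.73 = 0.27
  (¬p1 ∨ p2) = max(0.27, 0.54) = 0.54
  ¬p2: Łukasiewicz ¬ gives 1 − 0.54 = 0.46
  ((¬p1 ∨ p2) ∧ ¬p2) = min(0.54, 0.46) = 0.46
  (¬¬¬p3 ⊃ ((¬p1 ∨ p2) ∧ ¬p2)): min(1, 1 − 0.81 + 0.46) = 0.65
  ¬(¬¬¬p3 ⊃ ((¬p1 ∨ p2) ∧ ¬p2)): Łukasiewicz ¬ gives 1 − 0.65 = 0.35
  ¬p1: Łukasiewicz ¬ gives 1 − 0.73 = 0.27
  ¬¬p1: Łukasiewicz ¬ gives 1 − 0.27 = 0.73
  (¬(¬¬¬p3 ⊃ ((¬p1 ∨ p2) ∧ ¬p2)) ∨ ¬¬p1) = max(0.35, 0.73) = 0.73
  Łukasiewicz value = 0.73
Difference: 1 − 0.73 = 0.27

0.27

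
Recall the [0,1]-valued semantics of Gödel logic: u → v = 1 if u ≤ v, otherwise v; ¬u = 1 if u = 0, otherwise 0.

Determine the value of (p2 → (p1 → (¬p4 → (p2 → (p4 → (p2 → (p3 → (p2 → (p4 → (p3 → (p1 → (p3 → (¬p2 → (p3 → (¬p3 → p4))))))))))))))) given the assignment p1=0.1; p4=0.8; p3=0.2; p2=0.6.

1.00

¬p4: Gödel ¬ of 0.8 = 0 (operand ≠ 0)
¬p2: Gödel ¬ of 0.6 = 0 (operand ≠ 0)
¬p3: Gödel ¬ of 0.2 = 0 (operand ≠ 0)
(¬p3 → p4): 0 ≤ 0.8, so result = 1
(p3 → (¬p3 → p4)): 0.2 ≤ 1, so result = 1
(¬p2 → (p3 → (¬p3 → p4))): 0 ≤ 1, so result = 1
(p3 → (¬p2 → (p3 → (¬p3 → p4)))): 0.2 ≤ 1, so result = 1
(p1 → (p3 → (¬p2 → (p3 → (¬p3 → p4))))): 0.1 ≤ 1, so result = 1
(p3 → (p1 → (p3 → (¬p2 → (p3 → (¬p3 → p4)))))): 0.2 ≤ 1, so result = 1
(p4 → (p3 → (p1 → (p3 → (¬p2 → (p3 → (¬p3 → p4))))))): 0.8 ≤ 1, so result = 1
(p2 → (p4 → (p3 → (p1 → (p3 → (¬p2 → (p3 → (¬p3 → p4)))))))): 0.6 ≤ 1, so result = 1
(p3 → (p2 → (p4 → (p3 → (p1 → (p3 → (¬p2 → (p3 → (¬p3 → p4))))))))): 0.2 ≤ 1, so result = 1
(p2 → (p3 → (p2 → (p4 → (p3 → (p1 → (p3 → (¬p2 → (p3 → (¬p3 → p4)))))))))): 0.6 ≤ 1, so result = 1
(p4 → (p2 → (p3 → (p2 → (p4 → (p3 → (p1 → (p3 → (¬p2 → (p3 → (¬p3 → p4))))))))))): 0.8 ≤ 1, so result = 1
(p2 → (p4 → (p2 → (p3 → (p2 → (p4 → (p3 → (p1 → (p3 → (¬p2 → (p3 → (¬p3 → p4)))))))))))): 0.6 ≤ 1, so result = 1
(¬p4 → (p2 → (p4 → (p2 → (p3 → (p2 → (p4 → (p3 → (p1 → (p3 → (¬p2 → (p3 → (¬p3 → p4))))))))))))): 0 ≤ 1, so result = 1
(p1 → (¬p4 → (p2 → (p4 → (p2 → (p3 → (p2 → (p4 → (p3 → (p1 → (p3 → (¬p2 → (p3 → (¬p3 → p4)))))))))))))): 0.1 ≤ 1, so result = 1
(p2 → (p1 → (¬p4 → (p2 → (p4 → (p2 → (p3 → (p2 → (p4 → (p3 → (p1 → (p3 → (¬p2 → (p3 → (¬p3 → p4))))))))))))))): 0.6 ≤ 1, so result = 1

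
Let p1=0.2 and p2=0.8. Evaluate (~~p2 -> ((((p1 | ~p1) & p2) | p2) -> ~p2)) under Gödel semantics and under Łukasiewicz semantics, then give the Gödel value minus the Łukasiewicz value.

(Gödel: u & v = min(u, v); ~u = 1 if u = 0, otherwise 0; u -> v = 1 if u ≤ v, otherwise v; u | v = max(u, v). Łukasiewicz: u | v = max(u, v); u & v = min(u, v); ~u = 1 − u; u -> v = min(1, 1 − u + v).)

-0.60

Gödel evaluation:
  ~p2: Gödel ¬ of 0.8 = 0 (operand ≠ 0)
  ~~p2: Gödel ¬ of 0 = 1 (operand is 0)
  ~p1: Gödel ¬ of 0.2 = 0 (operand ≠ 0)
  (p1 | ~p1) = max(0.2, 0) = 0.2
  ((p1 | ~p1) & p2) = min(0.2, 0.8) = 0.2
  (((p1 | ~p1) & p2) | p2) = max(0.2, 0.8) = 0.8
  ~p2: Gödel ¬ of 0.8 = 0 (operand ≠ 0)
  ((((p1 | ~p1) & p2) | p2) -> ~p2): 0.8 > 0, so result = 0
  (~~p2 -> ((((p1 | ~p1) & p2) | p2) -> ~p2)): 1 > 0, so result = 0
  Gödel value = 0
Łukasiewicz evaluation:
  ~p2: Łukasiewicz ¬ gives 1 − 0.8 = 0.2
  ~~p2: Łukasiewicz ¬ gives 1 − 0.2 = 0.8
  ~p1: Łukasiewicz ¬ gives 1 − 0.2 = 0.8
  (p1 | ~p1) = max(0.2, 0.8) = 0.8
  ((p1 | ~p1) & p2) = min(0.8, 0.8) = 0.8
  (((p1 | ~p1) & p2) | p2) = max(0.8, 0.8) = 0.8
  ~p2: Łukasiewicz ¬ gives 1 − 0.8 = 0.2
  ((((p1 | ~p1) & p2) | p2) -> ~p2): min(1, 1 − 0.8 + 0.2) = 0.4
  (~~p2 -> ((((p1 | ~p1) & p2) | p2) -> ~p2)): min(1, 1 − 0.8 + 0.4) = 0.6
  Łukasiewicz value = 0.6
Difference: 0 − 0.6 = -0.60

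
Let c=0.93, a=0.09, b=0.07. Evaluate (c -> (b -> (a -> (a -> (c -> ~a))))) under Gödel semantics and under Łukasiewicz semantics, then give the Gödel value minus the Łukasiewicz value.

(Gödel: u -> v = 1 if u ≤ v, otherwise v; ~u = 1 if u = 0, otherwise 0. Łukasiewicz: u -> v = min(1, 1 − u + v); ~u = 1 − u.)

-1.00

Gödel evaluation:
  ~a: Gödel ¬ of 0.09 = 0 (operand ≠ 0)
  (c -> ~a): 0.93 > 0, so result = 0
  (a -> (c -> ~a)): 0.09 > 0, so result = 0
  (a -> (a -> (c -> ~a))): 0.09 > 0, so result = 0
  (b -> (a -> (a -> (c -> ~a)))): 0.07 > 0, so result = 0
  (c -> (b -> (a -> (a -> (c -> ~a))))): 0.93 > 0, so result = 0
  Gödel value = 0
Łukasiewicz evaluation:
  ~a: Łukasiewicz ¬ gives 1 − 0.09 = 0.91
  (c -> ~a): min(1, 1 − 0.93 + 0.91) = 0.98
  (a -> (c -> ~a)): min(1, 1 − 0.09 + 0.98) = 1
  (a -> (a -> (c -> ~a))): min(1, 1 − 0.09 + 1) = 1
  (b -> (a -> (a -> (c -> ~a)))): min(1, 1 − 0.07 + 1) = 1
  (c -> (b -> (a -> (a -> (c -> ~a))))): min(1, 1 − 0.93 + 1) = 1
  Łukasiewicz value = 1
Difference: 0 − 1 = -1.00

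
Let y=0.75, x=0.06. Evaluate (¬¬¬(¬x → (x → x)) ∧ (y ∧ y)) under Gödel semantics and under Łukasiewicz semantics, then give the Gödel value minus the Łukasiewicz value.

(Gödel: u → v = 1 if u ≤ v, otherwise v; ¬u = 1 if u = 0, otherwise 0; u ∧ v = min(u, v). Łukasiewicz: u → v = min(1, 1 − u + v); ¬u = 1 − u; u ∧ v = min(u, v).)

0.00

Gödel evaluation:
  ¬x: Gödel ¬ of 0.06 = 0 (operand ≠ 0)
  (x → x): 0.06 ≤ 0.06, so result = 1
  (¬x → (x → x)): 0 ≤ 1, so result = 1
  ¬(¬x → (x → x)): Gödel ¬ of 1 = 0 (operand ≠ 0)
  ¬¬(¬x → (x → x)): Gödel ¬ of 0 = 1 (operand is 0)
  ¬¬¬(¬x → (x → x)): Gödel ¬ of 1 = 0 (operand ≠ 0)
  (y ∧ y) = min(0.75, 0.75) = 0.75
  (¬¬¬(¬x → (x → x)) ∧ (y ∧ y)) = min(0, 0.75) = 0
  Gödel value = 0
Łukasiewicz evaluation:
  ¬x: Łukasiewicz ¬ gives 1 − 0.06 = 0.94
  (x → x): min(1, 1 − 0.06 + 0.06) = 1
  (¬x → (x → x)): min(1, 1 − 0.94 + 1) = 1
  ¬(¬x → (x → x)): Łukasiewicz ¬ gives 1 − 1 = 0
  ¬¬(¬x → (x → x)): Łukasiewicz ¬ gives 1 − 0 = 1
  ¬¬¬(¬x → (x → x)): Łukasiewicz ¬ gives 1 − 1 = 0
  (y ∧ y) = min(0.75, 0.75) = 0.75
  (¬¬¬(¬x → (x → x)) ∧ (y ∧ y)) = min(0, 0.75) = 0
  Łukasiewicz value = 0
Difference: 0 − 0 = 0.00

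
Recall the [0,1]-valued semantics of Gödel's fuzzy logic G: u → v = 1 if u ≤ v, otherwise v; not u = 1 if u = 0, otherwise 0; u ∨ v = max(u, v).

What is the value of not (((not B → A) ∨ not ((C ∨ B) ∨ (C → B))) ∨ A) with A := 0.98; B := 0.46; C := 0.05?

0.00

not B: Gödel ¬ of 0.46 = 0 (operand ≠ 0)
(not B → A): 0 ≤ 0.98, so result = 1
(C ∨ B) = max(0.05, 0.46) = 0.46
(C → B): 0.05 ≤ 0.46, so result = 1
((C ∨ B) ∨ (C → B)) = max(0.46, 1) = 1
not ((C ∨ B) ∨ (C → B)): Gödel ¬ of 1 = 0 (operand ≠ 0)
((not B → A) ∨ not ((C ∨ B) ∨ (C → B))) = max(1, 0) = 1
(((not B → A) ∨ not ((C ∨ B) ∨ (C → B))) ∨ A) = max(1, 0.98) = 1
not (((not B → A) ∨ not ((C ∨ B) ∨ (C → B))) ∨ A): Gödel ¬ of 1 = 0 (operand ≠ 0)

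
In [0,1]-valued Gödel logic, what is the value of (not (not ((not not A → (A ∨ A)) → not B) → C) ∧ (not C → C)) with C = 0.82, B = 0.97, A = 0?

0.00

not A: Gödel ¬ of 0 = 1 (operand is 0)
not not A: Gödel ¬ of 1 = 0 (operand ≠ 0)
(A ∨ A) = max(0, 0) = 0
(not not A → (A ∨ A)): 0 ≤ 0, so result = 1
not B: Gödel ¬ of 0.97 = 0 (operand ≠ 0)
((not not A → (A ∨ A)) → not B): 1 > 0, so result = 0
not ((not not A → (A ∨ A)) → not B): Gödel ¬ of 0 = 1 (operand is 0)
(not ((not not A → (A ∨ A)) → not B) → C): 1 > 0.82, so result = 0.82
not (not ((not not A → (A ∨ A)) → not B) → C): Gödel ¬ of 0.82 = 0 (operand ≠ 0)
not C: Gödel ¬ of 0.82 = 0 (operand ≠ 0)
(not C → C): 0 ≤ 0.82, so result = 1
(not (not ((not not A → (A ∨ A)) → not B) → C) ∧ (not C → C)) = min(0, 1) = 0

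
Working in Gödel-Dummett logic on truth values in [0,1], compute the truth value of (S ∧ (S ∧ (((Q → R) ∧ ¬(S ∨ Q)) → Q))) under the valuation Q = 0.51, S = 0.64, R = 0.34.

(Q → R): 0.51 > 0.34, so result = 0.34
(S ∨ Q) = max(0.64, 0.51) = 0.64
¬(S ∨ Q): Gödel ¬ of 0.64 = 0 (operand ≠ 0)
((Q → R) ∧ ¬(S ∨ Q)) = min(0.34, 0) = 0
(((Q → R) ∧ ¬(S ∨ Q)) → Q): 0 ≤ 0.51, so result = 1
(S ∧ (((Q → R) ∧ ¬(S ∨ Q)) → Q)) = min(0.64, 1) = 0.64
(S ∧ (S ∧ (((Q → R) ∧ ¬(S ∨ Q)) → Q))) = min(0.64, 0.64) = 0.64

0.64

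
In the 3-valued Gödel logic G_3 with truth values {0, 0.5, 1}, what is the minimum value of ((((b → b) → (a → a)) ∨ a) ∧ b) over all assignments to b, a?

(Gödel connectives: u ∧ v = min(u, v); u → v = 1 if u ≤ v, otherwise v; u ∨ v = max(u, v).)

The minimum is attained at b = 0, a = 0:
  (b → b): 0 ≤ 0, so result = 1
  (a → a): 0 ≤ 0, so result = 1
  ((b → b) → (a → a)): 1 ≤ 1, so result = 1
  (((b → b) → (a → a)) ∨ a) = max(1, 0) = 1
  ((((b → b) → (a → a)) ∨ a) ∧ b) = min(1, 0) = 0
Checking all 9 assignments confirms none give a value below 0.00.

0.00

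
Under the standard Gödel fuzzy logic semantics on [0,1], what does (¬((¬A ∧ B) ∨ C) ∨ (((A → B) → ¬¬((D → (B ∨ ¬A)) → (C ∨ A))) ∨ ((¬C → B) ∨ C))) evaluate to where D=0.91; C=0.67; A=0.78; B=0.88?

1.00

¬A: Gödel ¬ of 0.78 = 0 (operand ≠ 0)
(¬A ∧ B) = min(0, 0.88) = 0
((¬A ∧ B) ∨ C) = max(0, 0.67) = 0.67
¬((¬A ∧ B) ∨ C): Gödel ¬ of 0.67 = 0 (operand ≠ 0)
(A → B): 0.78 ≤ 0.88, so result = 1
¬A: Gödel ¬ of 0.78 = 0 (operand ≠ 0)
(B ∨ ¬A) = max(0.88, 0) = 0.88
(D → (B ∨ ¬A)): 0.91 > 0.88, so result = 0.88
(C ∨ A) = max(0.67, 0.78) = 0.78
((D → (B ∨ ¬A)) → (C ∨ A)): 0.88 > 0.78, so result = 0.78
¬((D → (B ∨ ¬A)) → (C ∨ A)): Gödel ¬ of 0.78 = 0 (operand ≠ 0)
¬¬((D → (B ∨ ¬A)) → (C ∨ A)): Gödel ¬ of 0 = 1 (operand is 0)
((A → B) → ¬¬((D → (B ∨ ¬A)) → (C ∨ A))): 1 ≤ 1, so result = 1
¬C: Gödel ¬ of 0.67 = 0 (operand ≠ 0)
(¬C → B): 0 ≤ 0.88, so result = 1
((¬C → B) ∨ C) = max(1, 0.67) = 1
(((A → B) → ¬¬((D → (B ∨ ¬A)) → (C ∨ A))) ∨ ((¬C → B) ∨ C)) = max(1, 1) = 1
(¬((¬A ∧ B) ∨ C) ∨ (((A → B) → ¬¬((D → (B ∨ ¬A)) → (C ∨ A))) ∨ ((¬C → B) ∨ C))) = max(0, 1) = 1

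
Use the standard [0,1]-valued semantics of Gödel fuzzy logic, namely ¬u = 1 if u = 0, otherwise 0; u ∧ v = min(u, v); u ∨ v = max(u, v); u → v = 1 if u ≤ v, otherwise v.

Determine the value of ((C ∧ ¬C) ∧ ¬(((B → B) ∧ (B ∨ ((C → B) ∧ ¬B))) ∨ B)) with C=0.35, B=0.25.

¬C: Gödel ¬ of 0.35 = 0 (operand ≠ 0)
(C ∧ ¬C) = min(0.35, 0) = 0
(B → B): 0.25 ≤ 0.25, so result = 1
(C → B): 0.35 > 0.25, so result = 0.25
¬B: Gödel ¬ of 0.25 = 0 (operand ≠ 0)
((C → B) ∧ ¬B) = min(0.25, 0) = 0
(B ∨ ((C → B) ∧ ¬B)) = max(0.25, 0) = 0.25
((B → B) ∧ (B ∨ ((C → B) ∧ ¬B))) = min(1, 0.25) = 0.25
(((B → B) ∧ (B ∨ ((C → B) ∧ ¬B))) ∨ B) = max(0.25, 0.25) = 0.25
¬(((B → B) ∧ (B ∨ ((C → B) ∧ ¬B))) ∨ B): Gödel ¬ of 0.25 = 0 (operand ≠ 0)
((C ∧ ¬C) ∧ ¬(((B → B) ∧ (B ∨ ((C → B) ∧ ¬B))) ∨ B)) = min(0, 0) = 0

0.00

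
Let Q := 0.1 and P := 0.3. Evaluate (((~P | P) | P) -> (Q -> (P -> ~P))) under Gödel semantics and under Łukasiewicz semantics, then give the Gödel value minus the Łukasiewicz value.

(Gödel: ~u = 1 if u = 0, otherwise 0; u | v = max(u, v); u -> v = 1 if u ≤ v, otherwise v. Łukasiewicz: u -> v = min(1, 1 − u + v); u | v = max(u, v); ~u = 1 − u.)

-1.00

Gödel evaluation:
  ~P: Gödel ¬ of 0.3 = 0 (operand ≠ 0)
  (~P | P) = max(0, 0.3) = 0.3
  ((~P | P) | P) = max(0.3, 0.3) = 0.3
  ~P: Gödel ¬ of 0.3 = 0 (operand ≠ 0)
  (P -> ~P): 0.3 > 0, so result = 0
  (Q -> (P -> ~P)): 0.1 > 0, so result = 0
  (((~P | P) | P) -> (Q -> (P -> ~P))): 0.3 > 0, so result = 0
  Gödel value = 0
Łukasiewicz evaluation:
  ~P: Łukasiewicz ¬ gives 1 − 0.3 = 0.7
  (~P | P) = max(0.7, 0.3) = 0.7
  ((~P | P) | P) = max(0.7, 0.3) = 0.7
  ~P: Łukasiewicz ¬ gives 1 − 0.3 = 0.7
  (P -> ~P): min(1, 1 − 0.3 + 0.7) = 1
  (Q -> (P -> ~P)): min(1, 1 − 0.1 + 1) = 1
  (((~P | P) | P) -> (Q -> (P -> ~P))): min(1, 1 − 0.7 + 1) = 1
  Łukasiewicz value = 1
Difference: 0 − 1 = -1.00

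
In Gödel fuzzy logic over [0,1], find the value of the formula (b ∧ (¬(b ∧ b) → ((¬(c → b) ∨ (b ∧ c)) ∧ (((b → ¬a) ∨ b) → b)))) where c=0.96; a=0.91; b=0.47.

(b ∧ b) = min(0.47, 0.47) = 0.47
¬(b ∧ b): Gödel ¬ of 0.47 = 0 (operand ≠ 0)
(c → b): 0.96 > 0.47, so result = 0.47
¬(c → b): Gödel ¬ of 0.47 = 0 (operand ≠ 0)
(b ∧ c) = min(0.47, 0.96) = 0.47
(¬(c → b) ∨ (b ∧ c)) = max(0, 0.47) = 0.47
¬a: Gödel ¬ of 0.91 = 0 (operand ≠ 0)
(b → ¬a): 0.47 > 0, so result = 0
((b → ¬a) ∨ b) = max(0, 0.47) = 0.47
(((b → ¬a) ∨ b) → b): 0.47 ≤ 0.47, so result = 1
((¬(c → b) ∨ (b ∧ c)) ∧ (((b → ¬a) ∨ b) → b)) = min(0.47, 1) = 0.47
(¬(b ∧ b) → ((¬(c → b) ∨ (b ∧ c)) ∧ (((b → ¬a) ∨ b) → b))): 0 ≤ 0.47, so result = 1
(b ∧ (¬(b ∧ b) → ((¬(c → b) ∨ (b ∧ c)) ∧ (((b → ¬a) ∨ b) → b)))) = min(0.47, 1) = 0.47

0.47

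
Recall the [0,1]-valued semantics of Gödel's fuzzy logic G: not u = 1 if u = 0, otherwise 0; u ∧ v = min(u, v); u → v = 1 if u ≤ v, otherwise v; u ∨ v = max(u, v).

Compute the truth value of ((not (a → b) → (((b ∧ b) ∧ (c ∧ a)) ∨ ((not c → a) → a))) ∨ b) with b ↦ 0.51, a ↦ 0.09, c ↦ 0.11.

1.00

(a → b): 0.09 ≤ 0.51, so result = 1
not (a → b): Gödel ¬ of 1 = 0 (operand ≠ 0)
(b ∧ b) = min(0.51, 0.51) = 0.51
(c ∧ a) = min(0.11, 0.09) = 0.09
((b ∧ b) ∧ (c ∧ a)) = min(0.51, 0.09) = 0.09
not c: Gödel ¬ of 0.11 = 0 (operand ≠ 0)
(not c → a): 0 ≤ 0.09, so result = 1
((not c → a) → a): 1 > 0.09, so result = 0.09
(((b ∧ b) ∧ (c ∧ a)) ∨ ((not c → a) → a)) = max(0.09, 0.09) = 0.09
(not (a → b) → (((b ∧ b) ∧ (c ∧ a)) ∨ ((not c → a) → a))): 0 ≤ 0.09, so result = 1
((not (a → b) → (((b ∧ b) ∧ (c ∧ a)) ∨ ((not c → a) → a))) ∨ b) = max(1, 0.51) = 1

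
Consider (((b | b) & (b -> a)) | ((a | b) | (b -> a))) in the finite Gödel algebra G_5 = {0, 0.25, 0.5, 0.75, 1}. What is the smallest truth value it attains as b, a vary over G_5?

The minimum is attained at b = 0.25, a = 0:
  (b | b) = max(0.25, 0.25) = 0.25
  (b -> a): 0.25 > 0, so result = 0
  ((b | b) & (b -> a)) = min(0.25, 0) = 0
  (a | b) = max(0, 0.25) = 0.25
  (b -> a): 0.25 > 0, so result = 0
  ((a | b) | (b -> a)) = max(0.25, 0) = 0.25
  (((b | b) & (b -> a)) | ((a | b) | (b -> a))) = max(0, 0.25) = 0.25
Checking all 25 assignments confirms none give a value below 0.25.

0.25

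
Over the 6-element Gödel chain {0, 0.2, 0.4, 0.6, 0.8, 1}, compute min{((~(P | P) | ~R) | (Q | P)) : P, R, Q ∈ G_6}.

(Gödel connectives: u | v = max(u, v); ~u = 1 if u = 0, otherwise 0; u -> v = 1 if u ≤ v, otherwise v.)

0.20

The minimum is attained at P = 0.2, R = 0.2, Q = 0:
  (P | P) = max(0.2, 0.2) = 0.2
  ~(P | P): Gödel ¬ of 0.2 = 0 (operand ≠ 0)
  ~R: Gödel ¬ of 0.2 = 0 (operand ≠ 0)
  (~(P | P) | ~R) = max(0, 0) = 0
  (Q | P) = max(0, 0.2) = 0.2
  ((~(P | P) | ~R) | (Q | P)) = max(0, 0.2) = 0.2
Checking all 216 assignments confirms none give a value below 0.20.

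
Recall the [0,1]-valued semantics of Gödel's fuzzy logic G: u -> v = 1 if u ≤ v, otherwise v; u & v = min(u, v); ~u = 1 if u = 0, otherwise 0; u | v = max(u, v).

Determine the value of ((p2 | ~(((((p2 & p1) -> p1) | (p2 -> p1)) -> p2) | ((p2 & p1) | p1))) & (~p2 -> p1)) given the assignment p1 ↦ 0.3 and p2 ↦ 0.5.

(p2 & p1) = min(0.5, 0.3) = 0.3
((p2 & p1) -> p1): 0.3 ≤ 0.3, so result = 1
(p2 -> p1): 0.5 > 0.3, so result = 0.3
(((p2 & p1) -> p1) | (p2 -> p1)) = max(1, 0.3) = 1
((((p2 & p1) -> p1) | (p2 -> p1)) -> p2): 1 > 0.5, so result = 0.5
(p2 & p1) = min(0.5, 0.3) = 0.3
((p2 & p1) | p1) = max(0.3, 0.3) = 0.3
(((((p2 & p1) -> p1) | (p2 -> p1)) -> p2) | ((p2 & p1) | p1)) = max(0.5, 0.3) = 0.5
~(((((p2 & p1) -> p1) | (p2 -> p1)) -> p2) | ((p2 & p1) | p1)): Gödel ¬ of 0.5 = 0 (operand ≠ 0)
(p2 | ~(((((p2 & p1) -> p1) | (p2 -> p1)) -> p2) | ((p2 & p1) | p1))) = max(0.5, 0) = 0.5
~p2: Gödel ¬ of 0.5 = 0 (operand ≠ 0)
(~p2 -> p1): 0 ≤ 0.3, so result = 1
((p2 | ~(((((p2 & p1) -> p1) | (p2 -> p1)) -> p2) | ((p2 & p1) | p1))) & (~p2 -> p1)) = min(0.5, 1) = 0.5

0.50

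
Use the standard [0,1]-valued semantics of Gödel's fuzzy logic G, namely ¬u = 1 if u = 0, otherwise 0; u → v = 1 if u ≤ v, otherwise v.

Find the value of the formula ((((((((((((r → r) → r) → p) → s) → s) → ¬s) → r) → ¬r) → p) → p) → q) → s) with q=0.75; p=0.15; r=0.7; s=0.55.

0.55

(r → r): 0.7 ≤ 0.7, so result = 1
((r → r) → r): 1 > 0.7, so result = 0.7
(((r → r) → r) → p): 0.7 > 0.15, so result = 0.15
((((r → r) → r) → p) → s): 0.15 ≤ 0.55, so result = 1
(((((r → r) → r) → p) → s) → s): 1 > 0.55, so result = 0.55
¬s: Gödel ¬ of 0.55 = 0 (operand ≠ 0)
((((((r → r) → r) → p) → s) → s) → ¬s): 0.55 > 0, so result = 0
(((((((r → r) → r) → p) → s) → s) → ¬s) → r): 0 ≤ 0.7, so result = 1
¬r: Gödel ¬ of 0.7 = 0 (operand ≠ 0)
((((((((r → r) → r) → p) → s) → s) → ¬s) → r) → ¬r): 1 > 0, so result = 0
(((((((((r → r) → r) → p) → s) → s) → ¬s) → r) → ¬r) → p): 0 ≤ 0.15, so result = 1
((((((((((r → r) → r) → p) → s) → s) → ¬s) → r) → ¬r) → p) → p): 1 > 0.15, so result = 0.15
(((((((((((r → r) → r) → p) → s) → s) → ¬s) → r) → ¬r) → p) → p) → q): 0.15 ≤ 0.75, so result = 1
((((((((((((r → r) → r) → p) → s) → s) → ¬s) → r) → ¬r) → p) → p) → q) → s): 1 > 0.55, so result = 0.55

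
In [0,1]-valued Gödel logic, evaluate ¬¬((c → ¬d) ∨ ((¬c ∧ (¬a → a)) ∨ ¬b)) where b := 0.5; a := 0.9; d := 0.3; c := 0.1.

¬d: Gödel ¬ of 0.3 = 0 (operand ≠ 0)
(c → ¬d): 0.1 > 0, so result = 0
¬c: Gödel ¬ of 0.1 = 0 (operand ≠ 0)
¬a: Gödel ¬ of 0.9 = 0 (operand ≠ 0)
(¬a → a): 0 ≤ 0.9, so result = 1
(¬c ∧ (¬a → a)) = min(0, 1) = 0
¬b: Gödel ¬ of 0.5 = 0 (operand ≠ 0)
((¬c ∧ (¬a → a)) ∨ ¬b) = max(0, 0) = 0
((c → ¬d) ∨ ((¬c ∧ (¬a → a)) ∨ ¬b)) = max(0, 0) = 0
¬((c → ¬d) ∨ ((¬c ∧ (¬a → a)) ∨ ¬b)): Gödel ¬ of 0 = 1 (operand is 0)
¬¬((c → ¬d) ∨ ((¬c ∧ (¬a → a)) ∨ ¬b)): Gödel ¬ of 1 = 0 (operand ≠ 0)

0.00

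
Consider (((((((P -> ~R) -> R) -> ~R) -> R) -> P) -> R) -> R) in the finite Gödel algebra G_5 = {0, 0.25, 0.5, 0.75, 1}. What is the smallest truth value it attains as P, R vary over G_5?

0.25

The minimum is attained at P = 0, R = 0.25:
  ~R: Gödel ¬ of 0.25 = 0 (operand ≠ 0)
  (P -> ~R): 0 ≤ 0, so result = 1
  ((P -> ~R) -> R): 1 > 0.25, so result = 0.25
  ~R: Gödel ¬ of 0.25 = 0 (operand ≠ 0)
  (((P -> ~R) -> R) -> ~R): 0.25 > 0, so result = 0
  ((((P -> ~R) -> R) -> ~R) -> R): 0 ≤ 0.25, so result = 1
  (((((P -> ~R) -> R) -> ~R) -> R) -> P): 1 > 0, so result = 0
  ((((((P -> ~R) -> R) -> ~R) -> R) -> P) -> R): 0 ≤ 0.25, so result = 1
  (((((((P -> ~R) -> R) -> ~R) -> R) -> P) -> R) -> R): 1 > 0.25, so result = 0.25
Checking all 25 assignments confirms none give a value below 0.25.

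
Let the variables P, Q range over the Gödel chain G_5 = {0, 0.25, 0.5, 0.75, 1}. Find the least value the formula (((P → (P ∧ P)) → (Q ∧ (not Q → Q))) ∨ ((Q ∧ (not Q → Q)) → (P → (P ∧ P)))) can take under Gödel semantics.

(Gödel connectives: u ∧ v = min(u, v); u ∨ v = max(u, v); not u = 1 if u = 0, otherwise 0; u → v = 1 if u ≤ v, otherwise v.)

Every assignment gives 1. For instance at P = 0, Q = 0:
  (P ∧ P) = min(0, 0) = 0
  (P → (P ∧ P)): 0 ≤ 0, so result = 1
  not Q: Gödel ¬ of 0 = 1 (operand is 0)
  (not Q → Q): 1 > 0, so result = 0
  (Q ∧ (not Q → Q)) = min(0, 0) = 0
  ((P → (P ∧ P)) → (Q ∧ (not Q → Q))): 1 > 0, so result = 0
  not Q: Gödel ¬ of 0 = 1 (operand is 0)
  (not Q → Q): 1 > 0, so result = 0
  (Q ∧ (not Q → Q)) = min(0, 0) = 0
  (P ∧ P) = min(0, 0) = 0
  (P → (P ∧ P)): 0 ≤ 0, so result = 1
  ((Q ∧ (not Q → Q)) → (P → (P ∧ P))): 0 ≤ 1, so result = 1
  (((P → (P ∧ P)) → (Q ∧ (not Q → Q))) ∨ ((Q ∧ (not Q → Q)) → (P → (P ∧ P)))) = max(0, 1) = 1
All 25 assignments give value 1 — the formula is a G_5-tautology.

1.00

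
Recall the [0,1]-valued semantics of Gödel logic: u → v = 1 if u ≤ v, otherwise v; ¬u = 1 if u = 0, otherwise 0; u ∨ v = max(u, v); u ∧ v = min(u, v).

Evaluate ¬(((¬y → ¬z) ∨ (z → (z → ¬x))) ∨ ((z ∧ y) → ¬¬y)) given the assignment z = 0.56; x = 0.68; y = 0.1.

0.00

¬y: Gödel ¬ of 0.1 = 0 (operand ≠ 0)
¬z: Gödel ¬ of 0.56 = 0 (operand ≠ 0)
(¬y → ¬z): 0 ≤ 0, so result = 1
¬x: Gödel ¬ of 0.68 = 0 (operand ≠ 0)
(z → ¬x): 0.56 > 0, so result = 0
(z → (z → ¬x)): 0.56 > 0, so result = 0
((¬y → ¬z) ∨ (z → (z → ¬x))) = max(1, 0) = 1
(z ∧ y) = min(0.56, 0.1) = 0.1
¬y: Gödel ¬ of 0.1 = 0 (operand ≠ 0)
¬¬y: Gödel ¬ of 0 = 1 (operand is 0)
((z ∧ y) → ¬¬y): 0.1 ≤ 1, so result = 1
(((¬y → ¬z) ∨ (z → (z → ¬x))) ∨ ((z ∧ y) → ¬¬y)) = max(1, 1) = 1
¬(((¬y → ¬z) ∨ (z → (z → ¬x))) ∨ ((z ∧ y) → ¬¬y)): Gödel ¬ of 1 = 0 (operand ≠ 0)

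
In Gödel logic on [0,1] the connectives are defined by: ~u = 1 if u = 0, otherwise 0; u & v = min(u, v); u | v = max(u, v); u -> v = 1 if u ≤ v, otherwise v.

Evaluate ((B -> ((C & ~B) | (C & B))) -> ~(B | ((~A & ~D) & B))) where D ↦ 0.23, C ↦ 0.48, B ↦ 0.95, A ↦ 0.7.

0.00

~B: Gödel ¬ of 0.95 = 0 (operand ≠ 0)
(C & ~B) = min(0.48, 0) = 0
(C & B) = min(0.48, 0.95) = 0.48
((C & ~B) | (C & B)) = max(0, 0.48) = 0.48
(B -> ((C & ~B) | (C & B))): 0.95 > 0.48, so result = 0.48
~A: Gödel ¬ of 0.7 = 0 (operand ≠ 0)
~D: Gödel ¬ of 0.23 = 0 (operand ≠ 0)
(~A & ~D) = min(0, 0) = 0
((~A & ~D) & B) = min(0, 0.95) = 0
(B | ((~A & ~D) & B)) = max(0.95, 0) = 0.95
~(B | ((~A & ~D) & B)): Gödel ¬ of 0.95 = 0 (operand ≠ 0)
((B -> ((C & ~B) | (C & B))) -> ~(B | ((~A & ~D) & B))): 0.48 > 0, so result = 0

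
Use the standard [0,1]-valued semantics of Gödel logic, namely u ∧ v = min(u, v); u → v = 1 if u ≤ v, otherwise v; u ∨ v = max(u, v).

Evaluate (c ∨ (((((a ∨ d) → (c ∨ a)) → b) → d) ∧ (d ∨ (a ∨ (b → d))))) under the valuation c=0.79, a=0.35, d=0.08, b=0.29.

0.79

(a ∨ d) = max(0.35, 0.08) = 0.35
(c ∨ a) = max(0.79, 0.35) = 0.79
((a ∨ d) → (c ∨ a)): 0.35 ≤ 0.79, so result = 1
(((a ∨ d) → (c ∨ a)) → b): 1 > 0.29, so result = 0.29
((((a ∨ d) → (c ∨ a)) → b) → d): 0.29 > 0.08, so result = 0.08
(b → d): 0.29 > 0.08, so result = 0.08
(a ∨ (b → d)) = max(0.35, 0.08) = 0.35
(d ∨ (a ∨ (b → d))) = max(0.08, 0.35) = 0.35
(((((a ∨ d) → (c ∨ a)) → b) → d) ∧ (d ∨ (a ∨ (b → d)))) = min(0.08, 0.35) = 0.08
(c ∨ (((((a ∨ d) → (c ∨ a)) → b) → d) ∧ (d ∨ (a ∨ (b → d))))) = max(0.79, 0.08) = 0.79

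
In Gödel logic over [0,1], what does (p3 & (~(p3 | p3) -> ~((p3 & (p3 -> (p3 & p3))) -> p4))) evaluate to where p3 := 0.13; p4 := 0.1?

0.13

(p3 | p3) = max(0.13, 0.13) = 0.13
~(p3 | p3): Gödel ¬ of 0.13 = 0 (operand ≠ 0)
(p3 & p3) = min(0.13, 0.13) = 0.13
(p3 -> (p3 & p3)): 0.13 ≤ 0.13, so result = 1
(p3 & (p3 -> (p3 & p3))) = min(0.13, 1) = 0.13
((p3 & (p3 -> (p3 & p3))) -> p4): 0.13 > 0.1, so result = 0.1
~((p3 & (p3 -> (p3 & p3))) -> p4): Gödel ¬ of 0.1 = 0 (operand ≠ 0)
(~(p3 | p3) -> ~((p3 & (p3 -> (p3 & p3))) -> p4)): 0 ≤ 0, so result = 1
(p3 & (~(p3 | p3) -> ~((p3 & (p3 -> (p3 & p3))) -> p4))) = min(0.13, 1) = 0.13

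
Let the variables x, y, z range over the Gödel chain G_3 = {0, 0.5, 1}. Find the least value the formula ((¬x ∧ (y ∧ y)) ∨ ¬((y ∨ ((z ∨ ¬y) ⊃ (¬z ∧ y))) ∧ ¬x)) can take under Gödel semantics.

0.50

The minimum is attained at x = 0, y = 0.5, z = 0:
  ¬x: Gödel ¬ of 0 = 1 (operand is 0)
  (y ∧ y) = min(0.5, 0.5) = 0.5
  (¬x ∧ (y ∧ y)) = min(1, 0.5) = 0.5
  ¬y: Gödel ¬ of 0.5 = 0 (operand ≠ 0)
  (z ∨ ¬y) = max(0, 0) = 0
  ¬z: Gödel ¬ of 0 = 1 (operand is 0)
  (¬z ∧ y) = min(1, 0.5) = 0.5
  ((z ∨ ¬y) ⊃ (¬z ∧ y)): 0 ≤ 0.5, so result = 1
  (y ∨ ((z ∨ ¬y) ⊃ (¬z ∧ y))) = max(0.5, 1) = 1
  ¬x: Gödel ¬ of 0 = 1 (operand is 0)
  ((y ∨ ((z ∨ ¬y) ⊃ (¬z ∧ y))) ∧ ¬x) = min(1, 1) = 1
  ¬((y ∨ ((z ∨ ¬y) ⊃ (¬z ∧ y))) ∧ ¬x): Gödel ¬ of 1 = 0 (operand ≠ 0)
  ((¬x ∧ (y ∧ y)) ∨ ¬((y ∨ ((z ∨ ¬y) ⊃ (¬z ∧ y))) ∧ ¬x)) = max(0.5, 0) = 0.5
Checking all 27 assignments confirms none give a value below 0.50.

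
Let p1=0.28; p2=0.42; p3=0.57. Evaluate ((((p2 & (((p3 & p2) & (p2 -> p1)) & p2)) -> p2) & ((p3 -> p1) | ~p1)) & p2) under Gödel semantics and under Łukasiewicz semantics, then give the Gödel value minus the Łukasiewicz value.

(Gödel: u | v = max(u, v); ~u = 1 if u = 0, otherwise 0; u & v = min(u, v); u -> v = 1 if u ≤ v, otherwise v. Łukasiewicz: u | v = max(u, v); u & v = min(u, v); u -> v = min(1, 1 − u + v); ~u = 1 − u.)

-0.14

Gödel evaluation:
  (p3 & p2) = min(0.57, 0.42) = 0.42
  (p2 -> p1): 0.42 > 0.28, so result = 0.28
  ((p3 & p2) & (p2 -> p1)) = min(0.42, 0.28) = 0.28
  (((p3 & p2) & (p2 -> p1)) & p2) = min(0.28, 0.42) = 0.28
  (p2 & (((p3 & p2) & (p2 -> p1)) & p2)) = min(0.42, 0.28) = 0.28
  ((p2 & (((p3 & p2) & (p2 -> p1)) & p2)) -> p2): 0.28 ≤ 0.42, so result = 1
  (p3 -> p1): 0.57 > 0.28, so result = 0.28
  ~p1: Gödel ¬ of 0.28 = 0 (operand ≠ 0)
  ((p3 -> p1) | ~p1) = max(0.28, 0) = 0.28
  (((p2 & (((p3 & p2) & (p2 -> p1)) & p2)) -> p2) & ((p3 -> p1) | ~p1)) = min(1, 0.28) = 0.28
  ((((p2 & (((p3 & p2) & (p2 -> p1)) & p2)) -> p2) & ((p3 -> p1) | ~p1)) & p2) = min(0.28, 0.42) = 0.28
  Gödel value = 0.28
Łukasiewicz evaluation:
  (p3 & p2) = min(0.57, 0.42) = 0.42
  (p2 -> p1): min(1, 1 − 0.42 + 0.28) = 0.86
  ((p3 & p2) & (p2 -> p1)) = min(0.42, 0.86) = 0.42
  (((p3 & p2) & (p2 -> p1)) & p2) = min(0.42, 0.42) = 0.42
  (p2 & (((p3 & p2) & (p2 -> p1)) & p2)) = min(0.42, 0.42) = 0.42
  ((p2 & (((p3 & p2) & (p2 -> p1)) & p2)) -> p2): min(1, 1 − 0.42 + 0.42) = 1
  (p3 -> p1): min(1, 1 − 0.57 + 0.28) = 0.71
  ~p1: Łukasiewicz ¬ gives 1 − 0.28 = 0.72
  ((p3 -> p1) | ~p1) = max(0.71, 0.72) = 0.72
  (((p2 & (((p3 & p2) & (p2 -> p1)) & p2)) -> p2) & ((p3 -> p1) | ~p1)) = min(1, 0.72) = 0.72
  ((((p2 & (((p3 & p2) & (p2 -> p1)) & p2)) -> p2) & ((p3 -> p1) | ~p1)) & p2) = min(0.72, 0.42) = 0.42
  Łukasiewicz value = 0.42
Difference: 0.28 − 0.42 = -0.14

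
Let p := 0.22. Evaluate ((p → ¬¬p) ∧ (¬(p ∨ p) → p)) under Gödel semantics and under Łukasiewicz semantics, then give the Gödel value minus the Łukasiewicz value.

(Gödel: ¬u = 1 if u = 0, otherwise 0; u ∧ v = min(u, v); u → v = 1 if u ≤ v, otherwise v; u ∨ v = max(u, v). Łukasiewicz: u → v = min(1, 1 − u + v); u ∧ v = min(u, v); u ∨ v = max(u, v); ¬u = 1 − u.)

0.56

Gödel evaluation:
  ¬p: Gödel ¬ of 0.22 = 0 (operand ≠ 0)
  ¬¬p: Gödel ¬ of 0 = 1 (operand is 0)
  (p → ¬¬p): 0.22 ≤ 1, so result = 1
  (p ∨ p) = max(0.22, 0.22) = 0.22
  ¬(p ∨ p): Gödel ¬ of 0.22 = 0 (operand ≠ 0)
  (¬(p ∨ p) → p): 0 ≤ 0.22, so result = 1
  ((p → ¬¬p) ∧ (¬(p ∨ p) → p)) = min(1, 1) = 1
  Gödel value = 1
Łukasiewicz evaluation:
  ¬p: Łukasiewicz ¬ gives 1 − 0.22 = 0.78
  ¬¬p: Łukasiewicz ¬ gives 1 − 0.78 = 0.22
  (p → ¬¬p): min(1, 1 − 0.22 + 0.22) = 1
  (p ∨ p) = max(0.22, 0.22) = 0.22
  ¬(p ∨ p): Łukasiewicz ¬ gives 1 − 0.22 = 0.78
  (¬(p ∨ p) → p): min(1, 1 − 0.78 + 0.22) = 0.44
  ((p → ¬¬p) ∧ (¬(p ∨ p) → p)) = min(1, 0.44) = 0.44
  Łukasiewicz value = 0.44
Difference: 1 − 0.44 = 0.56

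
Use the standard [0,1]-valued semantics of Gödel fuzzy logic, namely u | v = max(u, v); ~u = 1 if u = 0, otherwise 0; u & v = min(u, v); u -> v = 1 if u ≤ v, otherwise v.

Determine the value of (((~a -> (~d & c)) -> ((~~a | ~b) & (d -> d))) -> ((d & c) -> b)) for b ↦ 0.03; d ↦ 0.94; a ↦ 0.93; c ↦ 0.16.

0.03

~a: Gödel ¬ of 0.93 = 0 (operand ≠ 0)
~d: Gödel ¬ of 0.94 = 0 (operand ≠ 0)
(~d & c) = min(0, 0.16) = 0
(~a -> (~d & c)): 0 ≤ 0, so result = 1
~a: Gödel ¬ of 0.93 = 0 (operand ≠ 0)
~~a: Gödel ¬ of 0 = 1 (operand is 0)
~b: Gödel ¬ of 0.03 = 0 (operand ≠ 0)
(~~a | ~b) = max(1, 0) = 1
(d -> d): 0.94 ≤ 0.94, so result = 1
((~~a | ~b) & (d -> d)) = min(1, 1) = 1
((~a -> (~d & c)) -> ((~~a | ~b) & (d -> d))): 1 ≤ 1, so result = 1
(d & c) = min(0.94, 0.16) = 0.16
((d & c) -> b): 0.16 > 0.03, so result = 0.03
(((~a -> (~d & c)) -> ((~~a | ~b) & (d -> d))) -> ((d & c) -> b)): 1 > 0.03, so result = 0.03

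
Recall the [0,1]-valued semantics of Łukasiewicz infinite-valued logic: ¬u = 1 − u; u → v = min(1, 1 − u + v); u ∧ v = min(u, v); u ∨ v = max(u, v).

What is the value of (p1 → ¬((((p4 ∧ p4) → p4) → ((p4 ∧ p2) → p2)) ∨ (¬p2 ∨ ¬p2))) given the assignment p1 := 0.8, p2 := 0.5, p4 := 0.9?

(p4 ∧ p4) = min(0.9, 0.9) = 0.9
((p4 ∧ p4) → p4): min(1, 1 − 0.9 + 0.9) = 1
(p4 ∧ p2) = min(0.9, 0.5) = 0.5
((p4 ∧ p2) → p2): min(1, 1 − 0.5 + 0.5) = 1
(((p4 ∧ p4) → p4) → ((p4 ∧ p2) → p2)): min(1, 1 − 1 + 1) = 1
¬p2: Łukasiewicz ¬ gives 1 − 0.5 = 0.5
¬p2: Łukasiewicz ¬ gives 1 − 0.5 = 0.5
(¬p2 ∨ ¬p2) = max(0.5, 0.5) = 0.5
((((p4 ∧ p4) → p4) → ((p4 ∧ p2) → p2)) ∨ (¬p2 ∨ ¬p2)) = max(1, 0.5) = 1
¬((((p4 ∧ p4) → p4) → ((p4 ∧ p2) → p2)) ∨ (¬p2 ∨ ¬p2)): Łukasiewicz ¬ gives 1 − 1 = 0
(p1 → ¬((((p4 ∧ p4) → p4) → ((p4 ∧ p2) → p2)) ∨ (¬p2 ∨ ¬p2))): min(1, 1 − 0.8 + 0) = 0.2

0.20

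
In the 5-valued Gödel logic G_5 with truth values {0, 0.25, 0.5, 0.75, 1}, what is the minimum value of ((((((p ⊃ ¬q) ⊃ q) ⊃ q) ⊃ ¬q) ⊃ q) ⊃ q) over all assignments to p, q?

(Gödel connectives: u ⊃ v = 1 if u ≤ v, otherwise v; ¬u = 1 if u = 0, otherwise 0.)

0.25

The minimum is attained at p = 0, q = 0.25:
  ¬q: Gödel ¬ of 0.25 = 0 (operand ≠ 0)
  (p ⊃ ¬q): 0 ≤ 0, so result = 1
  ((p ⊃ ¬q) ⊃ q): 1 > 0.25, so result = 0.25
  (((p ⊃ ¬q) ⊃ q) ⊃ q): 0.25 ≤ 0.25, so result = 1
  ¬q: Gödel ¬ of 0.25 = 0 (operand ≠ 0)
  ((((p ⊃ ¬q) ⊃ q) ⊃ q) ⊃ ¬q): 1 > 0, so result = 0
  (((((p ⊃ ¬q) ⊃ q) ⊃ q) ⊃ ¬q) ⊃ q): 0 ≤ 0.25, so result = 1
  ((((((p ⊃ ¬q) ⊃ q) ⊃ q) ⊃ ¬q) ⊃ q) ⊃ q): 1 > 0.25, so result = 0.25
Checking all 25 assignments confirms none give a value below 0.25.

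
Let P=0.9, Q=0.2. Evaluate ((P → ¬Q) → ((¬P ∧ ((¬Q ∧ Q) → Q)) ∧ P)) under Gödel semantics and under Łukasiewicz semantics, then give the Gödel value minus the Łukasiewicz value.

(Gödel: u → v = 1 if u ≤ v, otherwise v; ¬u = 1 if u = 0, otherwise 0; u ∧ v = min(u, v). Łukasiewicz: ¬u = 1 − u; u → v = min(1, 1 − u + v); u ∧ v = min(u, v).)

0.80

Gödel evaluation:
  ¬Q: Gödel ¬ of 0.2 = 0 (operand ≠ 0)
  (P → ¬Q): 0.9 > 0, so result = 0
  ¬P: Gödel ¬ of 0.9 = 0 (operand ≠ 0)
  ¬Q: Gödel ¬ of 0.2 = 0 (operand ≠ 0)
  (¬Q ∧ Q) = min(0, 0.2) = 0
  ((¬Q ∧ Q) → Q): 0 ≤ 0.2, so result = 1
  (¬P ∧ ((¬Q ∧ Q) → Q)) = min(0, 1) = 0
  ((¬P ∧ ((¬Q ∧ Q) → Q)) ∧ P) = min(0, 0.9) = 0
  ((P → ¬Q) → ((¬P ∧ ((¬Q ∧ Q) → Q)) ∧ P)): 0 ≤ 0, so result = 1
  Gödel value = 1
Łukasiewicz evaluation:
  ¬Q: Łukasiewicz ¬ gives 1 − 0.2 = 0.8
  (P → ¬Q): min(1, 1 − 0.9 + 0.8) = 0.9
  ¬P: Łukasiewicz ¬ gives 1 − 0.9 = 0.1
  ¬Q: Łukasiewicz ¬ gives 1 − 0.2 = 0.8
  (¬Q ∧ Q) = min(0.8, 0.2) = 0.2
  ((¬Q ∧ Q) → Q): min(1, 1 − 0.2 + 0.2) = 1
  (¬P ∧ ((¬Q ∧ Q) → Q)) = min(0.1, 1) = 0.1
  ((¬P ∧ ((¬Q ∧ Q) → Q)) ∧ P) = min(0.1, 0.9) = 0.1
  ((P → ¬Q) → ((¬P ∧ ((¬Q ∧ Q) → Q)) ∧ P)): min(1, 1 − 0.9 + 0.1) = 0.2
  Łukasiewicz value = 0.2
Difference: 1 − 0.2 = 0.80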